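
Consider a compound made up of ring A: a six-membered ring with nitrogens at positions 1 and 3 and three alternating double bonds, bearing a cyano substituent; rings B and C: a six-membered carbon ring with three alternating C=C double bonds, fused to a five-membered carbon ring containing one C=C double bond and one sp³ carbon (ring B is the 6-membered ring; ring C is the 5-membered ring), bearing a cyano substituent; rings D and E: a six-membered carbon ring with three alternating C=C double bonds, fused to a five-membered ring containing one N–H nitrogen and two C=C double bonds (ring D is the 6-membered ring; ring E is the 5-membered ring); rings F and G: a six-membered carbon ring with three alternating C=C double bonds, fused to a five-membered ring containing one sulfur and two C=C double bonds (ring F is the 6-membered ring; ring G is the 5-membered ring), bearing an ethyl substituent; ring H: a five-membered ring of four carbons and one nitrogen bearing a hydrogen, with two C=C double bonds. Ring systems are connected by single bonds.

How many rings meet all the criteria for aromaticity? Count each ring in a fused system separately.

7

Ring A is fully conjugated (every ring atom contributes a p orbital); 3 ring double bonds give 6 π electrons. Since 6 = 4n+2 (n=1), ring A is aromatic (pyrimidine).
Ring B has a continuous p-orbital overlap around the ring; 3 ring double bonds give 6 π electrons. That satisfies 4n+2 with n=1, so ring B is aromatic (benzene ring).
Ring C has one sp³ carbon, so it is not fully conjugated — not aromatic (cyclopentene ring).
Rings D and E form a fused bicyclic system (with one N–H) with 9 sp² atoms and 10 π electrons from ring double bonds plus a heteroatom lone pair. 10 = 4(2)+2, so the system is aromatic and both rings count as aromatic (indole).
Rings F and G form a fused bicyclic system (with one sulfur) with 9 sp² atoms and 10 π electrons from ring double bonds plus a heteroatom lone pair. 10 = 4(2)+2, so the system is aromatic and both rings count as aromatic (benzothiophene).
Ring H is fully conjugated (every ring atom contributes a p orbital); 2 ring double bonds (4 π electrons) plus a heteroatom lone pair (2) give 6 π electrons. Since 6 = 4n+2 (n=1), ring H is aromatic (pyrrole).
Aromatic: A, B, D, E, F, G, H. Total: 7.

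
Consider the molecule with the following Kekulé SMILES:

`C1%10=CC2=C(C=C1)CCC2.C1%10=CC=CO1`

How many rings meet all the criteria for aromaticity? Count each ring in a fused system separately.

The SMILES encodes a six-membered carbon ring with three alternating C=C double bonds, fused to a saturated five-membered carbon ring; a five-membered ring of four carbons and one oxygen, with two C=C double bonds.
The 6-membered ring is planar and fully conjugated; 3 ring double bonds give 6 π electrons. That satisfies 4n+2 with n=1, so it is aromatic (benzene ring).
The 5-membered ring has three sp³ carbons, so it is not fully conjugated — not aromatic (cyclopentane ring).
The 5-membered ring with one oxygen is planar and fully conjugated; 2 ring double bonds (4 π electrons) plus a heteroatom lone pair (2) give 6 π electrons. Since 6 = 4n+2 (n=1), it is aromatic (furan).
2 of the 3 rings are aromatic. Total: 2.

2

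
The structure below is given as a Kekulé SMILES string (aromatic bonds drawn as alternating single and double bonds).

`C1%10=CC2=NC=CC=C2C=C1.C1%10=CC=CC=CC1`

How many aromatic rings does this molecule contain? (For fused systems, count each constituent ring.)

2

The SMILES encodes two fused six-membered rings, each with three alternating double bonds; one ring is all carbon and the other has one ring nitrogen; a seven-membered carbon ring with three C=C double bonds and one sp³ carbon.
The fused 6/6-membered bicyclic (with one nitrogen) is a single π system with 10 sp² atoms and 10 π electrons from ring double bonds. 10 = 4(2)+2, so the system is aromatic and both rings count as aromatic (quinoline).
The 7-membered ring has one sp³ carbon, so it is not fully conjugated — not aromatic (cycloheptatriene).
2 of the 3 rings are aromatic. Total: 2.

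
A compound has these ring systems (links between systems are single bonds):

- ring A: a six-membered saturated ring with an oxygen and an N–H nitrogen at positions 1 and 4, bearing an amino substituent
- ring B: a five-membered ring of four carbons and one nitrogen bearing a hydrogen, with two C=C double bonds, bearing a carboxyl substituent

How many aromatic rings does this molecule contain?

1

Ring A has only sp³ atoms, so it is not fully conjugated — not aromatic (morpholine).
Ring B is planar and fully conjugated; 2 ring double bonds (4 π electrons) plus a heteroatom lone pair (2) give 6 π electrons. 6 = 4(1)+2, so ring B is aromatic (pyrrole).
Aromatic: B. Total: 1.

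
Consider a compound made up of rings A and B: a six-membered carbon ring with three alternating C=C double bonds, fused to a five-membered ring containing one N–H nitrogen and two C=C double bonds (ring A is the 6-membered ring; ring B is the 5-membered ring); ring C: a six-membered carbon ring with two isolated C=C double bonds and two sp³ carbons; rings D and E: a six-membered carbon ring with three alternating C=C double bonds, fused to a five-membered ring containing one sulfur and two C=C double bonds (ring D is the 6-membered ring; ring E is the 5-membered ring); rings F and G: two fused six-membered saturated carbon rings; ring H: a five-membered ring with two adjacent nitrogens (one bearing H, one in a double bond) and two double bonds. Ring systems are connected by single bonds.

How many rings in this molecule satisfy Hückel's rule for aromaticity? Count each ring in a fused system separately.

Rings A and B form a fused bicyclic system (with one N–H) with 9 sp² atoms and 10 π electrons from ring double bonds plus a heteroatom lone pair. 10 = 4(2)+2, so the system is aromatic and both rings count as aromatic (indole).
Ring C has two sp³ carbons, so it is not fully conjugated — not aromatic (1,4-cyclohexadiene).
Rings D and E form a fused bicyclic system (with one sulfur) with 9 sp² atoms and 10 π electrons from ring double bonds plus a heteroatom lone pair. 10 = 4(2)+2, so the system is aromatic and both rings count as aromatic (benzothiophene).
Ring F has only sp³ atoms, so it is not fully conjugated — not aromatic (cyclohexane ring).
Ring G has only sp³ atoms, so it is not fully conjugated — not aromatic (cyclohexane ring).
Ring H is planar and fully conjugated; 2 ring double bonds (4 π electrons) plus a heteroatom lone pair (2) give 6 π electrons. That satisfies 4n+2 with n=1, so ring H is aromatic (pyrazole).
Aromatic: A, B, D, E, H. Total: 5.

5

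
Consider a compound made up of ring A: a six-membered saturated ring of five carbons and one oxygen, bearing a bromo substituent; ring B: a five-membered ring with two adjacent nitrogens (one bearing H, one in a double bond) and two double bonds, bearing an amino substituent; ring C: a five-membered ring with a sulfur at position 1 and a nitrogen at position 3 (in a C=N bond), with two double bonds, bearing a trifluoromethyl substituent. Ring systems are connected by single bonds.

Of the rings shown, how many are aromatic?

Ring A has only sp³ atoms, so it is not fully conjugated — not aromatic (tetrahydropyran).
Ring B has a continuous p-orbital overlap around the ring; 2 ring double bonds (4 π electrons) plus a heteroatom lone pair (2) give 6 π electrons. 6 = 4(1)+2, so ring B is aromatic (pyrazole).
Ring C is fully conjugated (every ring atom contributes a p orbital); 2 ring double bonds (4 π electrons) plus a heteroatom lone pair (2) give 6 π electrons. Since 6 = 4n+2 (n=1), ring C is aromatic (thiazole).
Aromatic: B, C. Total: 2.

2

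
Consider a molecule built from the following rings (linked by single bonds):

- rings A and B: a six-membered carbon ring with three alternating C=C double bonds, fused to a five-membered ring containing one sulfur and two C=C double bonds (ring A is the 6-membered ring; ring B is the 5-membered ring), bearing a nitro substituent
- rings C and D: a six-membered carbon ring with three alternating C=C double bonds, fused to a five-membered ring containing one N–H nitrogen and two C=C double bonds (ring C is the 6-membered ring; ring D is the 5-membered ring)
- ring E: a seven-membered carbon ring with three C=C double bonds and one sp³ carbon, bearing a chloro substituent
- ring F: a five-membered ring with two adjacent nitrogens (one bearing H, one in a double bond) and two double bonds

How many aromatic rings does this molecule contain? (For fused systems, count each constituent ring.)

5

Rings A and B form a fused bicyclic system (with one sulfur) with 9 sp² atoms and 10 π electrons from ring double bonds plus a heteroatom lone pair. 10 = 4(2)+2, so the system is aromatic and both rings count as aromatic (benzothiophene).
Rings C and D form a fused bicyclic system (with one N–H) with 9 sp² atoms and 10 π electrons from ring double bonds plus a heteroatom lone pair. 10 = 4(2)+2, so the system is aromatic and both rings count as aromatic (indole).
Ring E has one sp³ carbon, so it is not fully conjugated — not aromatic (cycloheptatriene).
Ring F is fully conjugated (every ring atom contributes a p orbital); 2 ring double bonds (4 π electrons) plus a heteroatom lone pair (2) give 6 π electrons. That satisfies 4n+2 with n=1, so ring F is aromatic (pyrazole).
Aromatic: A, B, C, D, F. Total: 5.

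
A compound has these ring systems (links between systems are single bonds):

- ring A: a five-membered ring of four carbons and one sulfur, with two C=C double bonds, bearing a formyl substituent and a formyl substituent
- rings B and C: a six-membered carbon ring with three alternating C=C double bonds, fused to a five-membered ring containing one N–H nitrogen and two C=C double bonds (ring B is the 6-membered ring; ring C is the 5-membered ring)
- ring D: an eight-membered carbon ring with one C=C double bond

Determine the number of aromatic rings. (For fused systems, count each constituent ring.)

3

Ring A is fully conjugated (every ring atom contributes a p orbital); 2 ring double bonds (4 π electrons) plus a heteroatom lone pair (2) give 6 π electrons. Since 6 = 4n+2 (n=1), ring A is aromatic (thiophene).
Rings B and C form a fused bicyclic system (with one N–H) with 9 sp² atoms and 10 π electrons from ring double bonds plus a heteroatom lone pair. 10 = 4(2)+2, so the system is aromatic and both rings count as aromatic (indole).
Ring D has six sp³ carbons, so it is not fully conjugated — not aromatic (cyclooctene).
Aromatic: A, B, C. Total: 3.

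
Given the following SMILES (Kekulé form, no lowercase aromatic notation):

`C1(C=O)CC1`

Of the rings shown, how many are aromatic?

0

The SMILES encodes a three-membered saturated carbon ring.
The 3-membered ring has only sp³ atoms, so it is not fully conjugated — not aromatic (cyclopropane).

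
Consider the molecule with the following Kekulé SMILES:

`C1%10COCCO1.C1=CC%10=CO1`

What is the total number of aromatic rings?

The SMILES encodes a six-membered saturated ring with oxygens at positions 1 and 4; a five-membered ring of four carbons and one oxygen, with two C=C double bonds.
The 6-membered ring with two oxygens (1,4) has only sp³ atoms, so it is not fully conjugated — not aromatic (1,4-dioxane).
The 5-membered ring with one oxygen is planar and fully conjugated; 2 ring double bonds (4 π electrons) plus a heteroatom lone pair (2) give 6 π electrons. That satisfies 4n+2 with n=1, so it is aromatic (furan).
1 of the 2 rings is aromatic. Total: 1.

1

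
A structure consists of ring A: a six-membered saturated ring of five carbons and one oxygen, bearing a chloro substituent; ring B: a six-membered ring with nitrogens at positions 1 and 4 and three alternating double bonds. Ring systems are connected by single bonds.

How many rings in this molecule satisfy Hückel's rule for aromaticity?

1

Ring A has only sp³ atoms, so it is not fully conjugated — not aromatic (tetrahydropyran).
Ring B is planar and fully conjugated; 3 ring double bonds give 6 π electrons. 6 = 4(1)+2, so ring B is aromatic (pyrazine).
Aromatic: B. Total: 1.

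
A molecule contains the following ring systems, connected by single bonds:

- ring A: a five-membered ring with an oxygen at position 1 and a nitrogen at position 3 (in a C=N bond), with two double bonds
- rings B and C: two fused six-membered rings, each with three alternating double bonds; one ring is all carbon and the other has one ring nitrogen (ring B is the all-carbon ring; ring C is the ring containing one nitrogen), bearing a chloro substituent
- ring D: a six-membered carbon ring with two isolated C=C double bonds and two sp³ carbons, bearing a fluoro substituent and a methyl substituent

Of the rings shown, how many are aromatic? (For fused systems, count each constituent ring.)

3

Ring A has a continuous p-orbital overlap around the ring; 2 ring double bonds (4 π electrons) plus a heteroatom lone pair (2) give 6 π electrons. 6 = 4(1)+2, so ring A is aromatic (oxazole).
Rings B and C form a fused bicyclic system (with one nitrogen) with 10 sp² atoms and 10 π electrons from ring double bonds. 10 = 4(2)+2, so the system is aromatic and both rings count as aromatic (quinoline).
Ring D has two sp³ carbons, so it is not fully conjugated — not aromatic (1,4-cyclohexadiene).
Aromatic: A, B, C. Total: 3.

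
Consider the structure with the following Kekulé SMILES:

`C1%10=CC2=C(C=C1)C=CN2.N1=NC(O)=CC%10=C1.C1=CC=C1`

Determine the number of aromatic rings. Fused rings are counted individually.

The SMILES encodes a six-membered carbon ring with three alternating C=C double bonds, fused to a five-membered ring containing one N–H nitrogen and two C=C double bonds; a six-membered ring with two adjacent nitrogens and three alternating double bonds; a four-membered carbon ring with two alternating C=C double bonds.
The fused 6/5-membered bicyclic (with one N–H) is a single π system with 9 sp² atoms and 10 π electrons from ring double bonds plus a heteroatom lone pair. 10 = 4(2)+2, so the system is aromatic and both rings count as aromatic (indole).
The 6-membered ring with two nitrogens (1,2) is planar and fully conjugated; 3 ring double bonds give 6 π electrons. That satisfies 4n+2 with n=1, so it is aromatic (pyridazine).
The 4-membered ring has only sp² ring atoms; a planar conformation would have a fully conjugated π system of 4 electrons. But 4 = 4(1), which is 4n not 4n+2, so it is not aromatic (cyclobutadiene) — cyclobutadiene is antiaromatic and distorts to a rectangle.
3 of the 4 rings are aromatic. Total: 3.

3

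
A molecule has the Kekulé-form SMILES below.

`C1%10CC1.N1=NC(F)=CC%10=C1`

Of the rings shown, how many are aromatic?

1

The SMILES encodes a three-membered saturated carbon ring; a six-membered ring with two adjacent nitrogens and three alternating double bonds.
The 3-membered ring has only sp³ atoms, so it is not fully conjugated — not aromatic (cyclopropane).
The 6-membered ring with two nitrogens (1,2) has a continuous p-orbital overlap around the ring; 3 ring double bonds give 6 π electrons. That satisfies 4n+2 with n=1, so it is aromatic (pyridazine).
1 of the 2 rings is aromatic. Total: 1.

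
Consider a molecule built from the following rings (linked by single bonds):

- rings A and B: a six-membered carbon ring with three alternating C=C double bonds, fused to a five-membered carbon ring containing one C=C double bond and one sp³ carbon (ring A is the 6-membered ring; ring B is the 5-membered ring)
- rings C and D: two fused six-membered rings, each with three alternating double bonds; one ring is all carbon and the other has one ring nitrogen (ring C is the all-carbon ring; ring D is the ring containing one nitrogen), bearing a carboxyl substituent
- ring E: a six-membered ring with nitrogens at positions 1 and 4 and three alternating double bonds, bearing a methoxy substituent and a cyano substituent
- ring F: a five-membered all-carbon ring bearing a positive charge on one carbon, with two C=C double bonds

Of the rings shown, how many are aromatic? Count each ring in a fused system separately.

4

Ring A is fully conjugated (every ring atom contributes a p orbital); 3 ring double bonds give 6 π electrons. That satisfies 4n+2 with n=1, so ring A is aromatic (benzene ring).
Ring B has one sp³ carbon, so it is not fully conjugated — not aromatic (cyclopentene ring).
Rings C and D form a fused bicyclic system (with one nitrogen) with 10 sp² atoms and 10 π electrons from ring double bonds. 10 = 4(2)+2, so the system is aromatic and both rings count as aromatic (quinoline).
Ring E is planar and fully conjugated; 3 ring double bonds give 6 π electrons. 6 = 4(1)+2, so ring E is aromatic (pyrazine).
Ring F has only sp² ring atoms; a planar conformation would have a fully conjugated π system of 4 electrons. But 4 = 4(1), which is 4n not 4n+2, so ring F is not aromatic (cyclopentadienyl cation).
Aromatic: A, C, D, E. Total: 4.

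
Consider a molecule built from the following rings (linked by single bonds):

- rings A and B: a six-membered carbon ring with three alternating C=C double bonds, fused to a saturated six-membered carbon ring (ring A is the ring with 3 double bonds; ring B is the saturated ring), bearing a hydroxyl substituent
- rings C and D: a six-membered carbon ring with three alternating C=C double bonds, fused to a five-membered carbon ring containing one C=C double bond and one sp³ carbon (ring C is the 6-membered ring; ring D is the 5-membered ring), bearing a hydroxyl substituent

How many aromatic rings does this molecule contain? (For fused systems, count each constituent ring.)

2

Ring A is fully conjugated (every ring atom contributes a p orbital); 3 ring double bonds give 6 π electrons. 6 = 4(1)+2, so ring A is aromatic (benzene ring).
Ring B has four sp³ carbons, so it is not fully conjugated — not aromatic (cyclohexane ring).
Ring C is planar and fully conjugated; 3 ring double bonds give 6 π electrons. 6 = 4(1)+2, so ring C is aromatic (benzene ring).
Ring D has one sp³ carbon, so it is not fully conjugated — not aromatic (cyclopentene ring).
Aromatic: A, C. Total: 2.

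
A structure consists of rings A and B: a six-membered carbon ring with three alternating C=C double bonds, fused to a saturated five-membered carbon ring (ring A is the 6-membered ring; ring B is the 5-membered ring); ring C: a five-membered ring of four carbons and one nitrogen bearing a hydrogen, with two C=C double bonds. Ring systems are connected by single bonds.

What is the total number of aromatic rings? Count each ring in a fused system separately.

Ring A has a continuous p-orbital overlap around the ring; 3 ring double bonds give 6 π electrons. Since 6 = 4n+2 (n=1), ring A is aromatic (benzene ring).
Ring B has three sp³ carbons, so it is not fully conjugated — not aromatic (cyclopentane ring).
Ring C is planar and fully conjugated; 2 ring double bonds (4 π electrons) plus a heteroatom lone pair (2) give 6 π electrons. Since 6 = 4n+2 (n=1), ring C is aromatic (pyrrole).
Aromatic: A, C. Total: 2.

2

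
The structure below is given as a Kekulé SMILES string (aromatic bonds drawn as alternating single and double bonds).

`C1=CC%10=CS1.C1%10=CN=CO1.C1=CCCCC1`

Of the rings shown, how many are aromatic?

The SMILES encodes a five-membered ring of four carbons and one sulfur, with two C=C double bonds; a five-membered ring with an oxygen at position 1 and a nitrogen at position 3 (in a C=N bond), with two double bonds; a six-membered carbon ring with one C=C double bond.
The 5-membered ring with one sulfur is planar and fully conjugated; 2 ring double bonds (4 π electrons) plus a heteroatom lone pair (2) give 6 π electrons. That satisfies 4n+2 with n=1, so it is aromatic (thiophene).
The 5-membered ring with one oxygen and one =N– has a continuous p-orbital overlap around the ring; 2 ring double bonds (4 π electrons) plus a heteroatom lone pair (2) give 6 π electrons. 6 = 4(1)+2, so it is aromatic (oxazole).
The 6-membered ring has four sp³ carbons, so it is not fully conjugated — not aromatic (cyclohexene).
2 of the 3 rings are aromatic. Total: 2.

2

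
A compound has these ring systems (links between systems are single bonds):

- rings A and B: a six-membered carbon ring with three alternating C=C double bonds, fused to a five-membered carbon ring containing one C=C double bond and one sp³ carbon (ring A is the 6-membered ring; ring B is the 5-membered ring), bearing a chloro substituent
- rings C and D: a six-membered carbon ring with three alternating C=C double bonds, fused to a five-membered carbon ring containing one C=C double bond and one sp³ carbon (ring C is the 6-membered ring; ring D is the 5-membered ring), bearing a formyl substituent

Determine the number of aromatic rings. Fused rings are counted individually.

Ring A has a continuous p-orbital overlap around the ring; 3 ring double bonds give 6 π electrons. That satisfies 4n+2 with n=1, so ring A is aromatic (benzene ring).
Ring B has one sp³ carbon, so it is not fully conjugated — not aromatic (cyclopentene ring).
Ring C is planar and fully conjugated; 3 ring double bonds give 6 π electrons. Since 6 = 4n+2 (n=1), ring C is aromatic (benzene ring).
Ring D has one sp³ carbon, so it is not fully conjugated — not aromatic (cyclopentene ring).
Aromatic: A, C. Total: 2.

2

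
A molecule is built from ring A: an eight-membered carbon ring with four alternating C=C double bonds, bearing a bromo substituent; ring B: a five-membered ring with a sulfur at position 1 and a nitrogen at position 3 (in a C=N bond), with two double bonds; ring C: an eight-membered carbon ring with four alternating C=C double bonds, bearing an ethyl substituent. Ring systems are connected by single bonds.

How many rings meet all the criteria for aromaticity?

Ring A has only sp² ring atoms; a planar conformation would have a fully conjugated π system of 8 electrons. But 8 = 4(2), which is 4n not 4n+2, so ring A is not aromatic (cyclooctatetraene) — cyclooctatetraene distorts into a non-planar tub to avoid antiaromaticity.
Ring B is planar and fully conjugated; 2 ring double bonds (4 π electrons) plus a heteroatom lone pair (2) give 6 π electrons. That satisfies 4n+2 with n=1, so ring B is aromatic (thiazole).
Ring C has only sp² ring atoms; a planar conformation would have a fully conjugated π system of 8 electrons. But 8 = 4(2), which is 4n not 4n+2, so ring C is not aromatic (cyclooctatetraene) — cyclooctatetraene distorts into a non-planar tub to avoid antiaromaticity.
Aromatic: B. Total: 1.

1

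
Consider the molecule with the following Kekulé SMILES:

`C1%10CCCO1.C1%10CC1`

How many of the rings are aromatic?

0

The SMILES encodes a five-membered saturated ring of four carbons and one oxygen; a three-membered saturated carbon ring.
The 5-membered ring with one oxygen has only sp³ atoms, so it is not fully conjugated — not aromatic (tetrahydrofuran).
The 3-membered ring has only sp³ atoms, so it is not fully conjugated — not aromatic (cyclopropane).
None of the rings are aromatic. Total: 0.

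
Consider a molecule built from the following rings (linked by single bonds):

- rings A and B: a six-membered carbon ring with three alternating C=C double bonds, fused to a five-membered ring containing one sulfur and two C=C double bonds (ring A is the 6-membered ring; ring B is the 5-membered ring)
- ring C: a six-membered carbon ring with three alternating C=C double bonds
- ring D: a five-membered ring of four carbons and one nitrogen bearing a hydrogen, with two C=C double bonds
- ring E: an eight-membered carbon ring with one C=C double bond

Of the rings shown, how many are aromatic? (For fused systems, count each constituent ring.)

Rings A and B form a fused bicyclic system (with one sulfur) with 9 sp² atoms and 10 π electrons from ring double bonds plus a heteroatom lone pair. 10 = 4(2)+2, so the system is aromatic and both rings count as aromatic (benzothiophene).
Ring C is planar and fully conjugated; 3 ring double bonds give 6 π electrons. Since 6 = 4n+2 (n=1), ring C is aromatic (benzene).
Ring D has a continuous p-orbital overlap around the ring; 2 ring double bonds (4 π electrons) plus a heteroatom lone pair (2) give 6 π electrons. Since 6 = 4n+2 (n=1), ring D is aromatic (pyrrole).
Ring E has six sp³ carbons, so it is not fully conjugated — not aromatic (cyclooctene).
Aromatic: A, B, C, D. Total: 4.

4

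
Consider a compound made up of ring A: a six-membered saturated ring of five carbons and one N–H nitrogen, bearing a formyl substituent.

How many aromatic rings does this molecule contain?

Ring A has only sp³ atoms, so it is not fully conjugated — not aromatic (piperidine).

0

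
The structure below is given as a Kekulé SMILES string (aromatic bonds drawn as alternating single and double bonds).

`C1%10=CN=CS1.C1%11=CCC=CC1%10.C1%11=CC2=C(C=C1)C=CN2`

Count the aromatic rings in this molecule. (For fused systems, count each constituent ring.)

The SMILES encodes a five-membered ring with a sulfur at position 1 and a nitrogen at position 3 (in a C=N bond), with two double bonds; a six-membered carbon ring with two isolated C=C double bonds and two sp³ carbons; a six-membered carbon ring with three alternating C=C double bonds, fused to a five-membered ring containing one N–H nitrogen and two C=C double bonds.
The 5-membered ring with one sulfur and one =N– is planar and fully conjugated; 2 ring double bonds (4 π electrons) plus a heteroatom lone pair (2) give 6 π electrons. Since 6 = 4n+2 (n=1), it is aromatic (thiazole).
The 6-membered ring has two sp³ carbons, so it is not fully conjugated — not aromatic (1,4-cyclohexadiene).
The fused 6/5-membered bicyclic (with one N–H) is a single π system with 9 sp² atoms and 10 π electrons from ring double bonds plus a heteroatom lone pair. 10 = 4(2)+2, so the system is aromatic and both rings count as aromatic (indole).
3 of the 4 rings are aromatic. Total: 3.

3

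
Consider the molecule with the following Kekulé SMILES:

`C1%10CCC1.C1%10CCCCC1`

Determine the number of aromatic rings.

The SMILES encodes a four-membered saturated carbon ring; a six-membered saturated carbon ring.
The 4-membered ring has only sp³ atoms, so it is not fully conjugated — not aromatic (cyclobutane).
The 6-membered ring has only sp³ atoms, so it is not fully conjugated — not aromatic (cyclohexane).
None of the rings are aromatic. Total: 0.

0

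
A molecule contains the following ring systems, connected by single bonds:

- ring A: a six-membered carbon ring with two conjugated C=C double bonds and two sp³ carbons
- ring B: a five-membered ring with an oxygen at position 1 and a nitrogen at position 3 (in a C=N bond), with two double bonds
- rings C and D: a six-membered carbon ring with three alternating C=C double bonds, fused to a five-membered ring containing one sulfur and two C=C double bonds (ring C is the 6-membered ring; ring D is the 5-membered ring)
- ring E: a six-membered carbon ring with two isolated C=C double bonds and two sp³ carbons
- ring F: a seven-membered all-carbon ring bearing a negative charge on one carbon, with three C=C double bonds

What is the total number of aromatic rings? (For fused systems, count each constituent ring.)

3

Ring A has two sp³ carbons, so it is not fully conjugated — not aromatic (1,3-cyclohexadiene).
Ring B has a continuous p-orbital overlap around the ring; 2 ring double bonds (4 π electrons) plus a heteroatom lone pair (2) give 6 π electrons. That satisfies 4n+2 with n=1, so ring B is aromatic (oxazole).
Rings C and D form a fused bicyclic system (with one sulfur) with 9 sp² atoms and 10 π electrons from ring double bonds plus a heteroatom lone pair. 10 = 4(2)+2, so the system is aromatic and both rings count as aromatic (benzothiophene).
Ring E has two sp³ carbons, so it is not fully conjugated — not aromatic (1,4-cyclohexadiene).
Ring F has only sp² ring atoms; a planar conformation would have a fully conjugated π system of 8 electrons. But 8 = 4(2), which is 4n not 4n+2, so ring F is not aromatic (cycloheptatrienyl anion).
Aromatic: B, C, D. Total: 3.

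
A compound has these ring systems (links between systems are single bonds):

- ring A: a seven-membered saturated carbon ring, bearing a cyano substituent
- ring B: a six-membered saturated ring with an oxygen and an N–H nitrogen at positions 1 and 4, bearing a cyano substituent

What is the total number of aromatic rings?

Ring A has only sp³ atoms, so it is not fully conjugated — not aromatic (cycloheptane).
Ring B has only sp³ atoms, so it is not fully conjugated — not aromatic (morpholine).
No ring is aromatic. Total: 0.

0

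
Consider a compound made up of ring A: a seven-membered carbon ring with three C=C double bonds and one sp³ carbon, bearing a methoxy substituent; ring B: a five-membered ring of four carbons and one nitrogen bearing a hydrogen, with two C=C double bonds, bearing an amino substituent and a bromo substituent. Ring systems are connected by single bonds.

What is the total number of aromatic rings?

Ring A has one sp³ carbon, so it is not fully conjugated — not aromatic (cycloheptatriene).
Ring B has a continuous p-orbital overlap around the ring; 2 ring double bonds (4 π electrons) plus a heteroatom lone pair (2) give 6 π electrons. That satisfies 4n+2 with n=1, so ring B is aromatic (pyrrole).
Aromatic: B. Total: 1.

1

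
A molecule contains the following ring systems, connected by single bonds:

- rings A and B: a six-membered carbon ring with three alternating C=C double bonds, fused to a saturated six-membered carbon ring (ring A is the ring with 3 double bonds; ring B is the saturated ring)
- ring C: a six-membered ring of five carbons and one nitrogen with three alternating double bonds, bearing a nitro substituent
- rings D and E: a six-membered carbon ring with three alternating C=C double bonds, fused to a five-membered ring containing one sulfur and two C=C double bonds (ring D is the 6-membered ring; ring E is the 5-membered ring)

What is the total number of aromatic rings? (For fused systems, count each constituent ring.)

4

Ring A has a continuous p-orbital overlap around the ring; 3 ring double bonds give 6 π electrons. Since 6 = 4n+2 (n=1), ring A is aromatic (benzene ring).
Ring B has four sp³ carbons, so it is not fully conjugated — not aromatic (cyclohexane ring).
Ring C is planar and fully conjugated; 3 ring double bonds give 6 π electrons. Since 6 = 4n+2 (n=1), ring C is aromatic (pyridine).
Rings D and E form a fused bicyclic system (with one sulfur) with 9 sp² atoms and 10 π electrons from ring double bonds plus a heteroatom lone pair. 10 = 4(2)+2, so the system is aromatic and both rings count as aromatic (benzothiophene).
Aromatic: A, C, D, E. Total: 4.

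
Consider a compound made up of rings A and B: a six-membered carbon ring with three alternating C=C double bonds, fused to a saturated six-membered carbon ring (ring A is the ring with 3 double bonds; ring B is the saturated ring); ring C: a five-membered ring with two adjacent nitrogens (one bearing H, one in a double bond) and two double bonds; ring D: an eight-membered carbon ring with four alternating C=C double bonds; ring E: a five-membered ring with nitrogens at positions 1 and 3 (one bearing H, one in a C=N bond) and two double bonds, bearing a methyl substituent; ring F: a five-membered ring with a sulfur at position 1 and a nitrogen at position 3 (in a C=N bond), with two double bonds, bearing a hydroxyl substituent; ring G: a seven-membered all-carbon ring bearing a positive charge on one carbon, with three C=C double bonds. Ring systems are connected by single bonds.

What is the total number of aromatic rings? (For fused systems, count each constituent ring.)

5

Ring A is fully conjugated (every ring atom contributes a p orbital); 3 ring double bonds give 6 π electrons. 6 = 4(1)+2, so ring A is aromatic (benzene ring).
Ring B has four sp³ carbons, so it is not fully conjugated — not aromatic (cyclohexane ring).
Ring C has a continuous p-orbital overlap around the ring; 2 ring double bonds (4 π electrons) plus a heteroatom lone pair (2) give 6 π electrons. That satisfies 4n+2 with n=1, so ring C is aromatic (pyrazole).
Ring D has only sp² ring atoms; a planar conformation would have a fully conjugated π system of 8 electrons. But 8 = 4(2), which is 4n not 4n+2, so ring D is not aromatic (cyclooctatetraene) — cyclooctatetraene distorts into a non-planar tub to avoid antiaromaticity.
Ring E is planar and fully conjugated; 2 ring double bonds (4 π electrons) plus a heteroatom lone pair (2) give 6 π electrons. Since 6 = 4n+2 (n=1), ring E is aromatic (imidazole).
Ring F is planar and fully conjugated; 2 ring double bonds (4 π electrons) plus a heteroatom lone pair (2) give 6 π electrons. Since 6 = 4n+2 (n=1), ring F is aromatic (thiazole).
Ring G has a continuous p-orbital overlap around the ring; 3 ring double bonds (6 π electrons) plus the carbocation's empty p orbital (0, but keeps the ring conjugated) give 6 π electrons. 6 = 4(1)+2, so ring G is aromatic (tropylium cation).
Aromatic: A, C, E, F, G. Total: 5.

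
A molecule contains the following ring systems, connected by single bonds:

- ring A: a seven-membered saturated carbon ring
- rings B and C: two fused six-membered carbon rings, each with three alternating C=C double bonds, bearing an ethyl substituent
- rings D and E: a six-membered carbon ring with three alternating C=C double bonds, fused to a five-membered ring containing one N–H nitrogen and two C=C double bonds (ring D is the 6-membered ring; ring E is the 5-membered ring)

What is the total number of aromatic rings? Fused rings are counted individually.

4

Ring A has only sp³ atoms, so it is not fully conjugated — not aromatic (cycloheptane).
Rings B and C form a fused bicyclic system with 10 sp² atoms and 10 π electrons from ring double bonds. 10 = 4(2)+2, so the system is aromatic and both rings count as aromatic (naphthalene).
Rings D and E form a fused bicyclic system (with one N–H) with 9 sp² atoms and 10 π electrons from ring double bonds plus a heteroatom lone pair. 10 = 4(2)+2, so the system is aromatic and both rings count as aromatic (indole).
Aromatic: B, C, D, E. Total: 4.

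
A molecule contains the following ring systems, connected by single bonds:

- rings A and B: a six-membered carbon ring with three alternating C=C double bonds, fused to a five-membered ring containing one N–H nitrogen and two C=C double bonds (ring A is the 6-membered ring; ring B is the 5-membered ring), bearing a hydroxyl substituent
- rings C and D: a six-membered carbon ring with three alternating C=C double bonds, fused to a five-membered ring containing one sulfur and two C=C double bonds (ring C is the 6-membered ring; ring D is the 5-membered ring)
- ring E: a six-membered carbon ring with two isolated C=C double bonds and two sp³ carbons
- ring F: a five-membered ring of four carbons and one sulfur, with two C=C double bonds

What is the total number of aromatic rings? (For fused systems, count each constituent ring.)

Rings A and B form a fused bicyclic system (with one N–H) with 9 sp² atoms and 10 π electrons from ring double bonds plus a heteroatom lone pair. 10 = 4(2)+2, so the system is aromatic and both rings count as aromatic (indole).
Rings C and D form a fused bicyclic system (with one sulfur) with 9 sp² atoms and 10 π electrons from ring double bonds plus a heteroatom lone pair. 10 = 4(2)+2, so the system is aromatic and both rings count as aromatic (benzothiophene).
Ring E has two sp³ carbons, so it is not fully conjugated — not aromatic (1,4-cyclohexadiene).
Ring F has a continuous p-orbital overlap around the ring; 2 ring double bonds (4 π electrons) plus a heteroatom lone pair (2) give 6 π electrons. 6 = 4(1)+2, so ring F is aromatic (thiophene).
Aromatic: A, B, C, D, F. Total: 5.

5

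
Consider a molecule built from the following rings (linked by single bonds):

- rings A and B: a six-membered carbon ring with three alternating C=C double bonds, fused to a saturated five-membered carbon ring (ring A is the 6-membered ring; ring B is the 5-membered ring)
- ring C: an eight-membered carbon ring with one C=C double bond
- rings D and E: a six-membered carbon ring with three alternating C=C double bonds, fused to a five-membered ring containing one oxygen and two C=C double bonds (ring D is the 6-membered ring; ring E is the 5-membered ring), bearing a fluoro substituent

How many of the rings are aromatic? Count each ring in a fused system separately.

3

Ring A is planar and fully conjugated; 3 ring double bonds give 6 π electrons. That satisfies 4n+2 with n=1, so ring A is aromatic (benzene ring).
Ring B has three sp³ carbons, so it is not fully conjugated — not aromatic (cyclopentane ring).
Ring C has six sp³ carbons, so it is not fully conjugated — not aromatic (cyclooctene).
Rings D and E form a fused bicyclic system (with one oxygen) with 9 sp² atoms and 10 π electrons from ring double bonds plus a heteroatom lone pair. 10 = 4(2)+2, so the system is aromatic and both rings count as aromatic (benzofuran).
Aromatic: A, D, E. Total: 3.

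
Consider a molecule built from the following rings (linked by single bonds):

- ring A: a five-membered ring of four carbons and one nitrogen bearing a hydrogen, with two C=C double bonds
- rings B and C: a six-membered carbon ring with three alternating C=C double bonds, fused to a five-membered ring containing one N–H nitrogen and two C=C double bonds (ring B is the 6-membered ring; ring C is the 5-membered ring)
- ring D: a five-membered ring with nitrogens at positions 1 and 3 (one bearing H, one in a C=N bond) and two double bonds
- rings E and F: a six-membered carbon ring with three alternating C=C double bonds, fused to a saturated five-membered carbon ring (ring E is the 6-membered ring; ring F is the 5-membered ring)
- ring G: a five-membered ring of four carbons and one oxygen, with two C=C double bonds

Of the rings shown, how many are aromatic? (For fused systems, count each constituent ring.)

6

Ring A has a continuous p-orbital overlap around the ring; 2 ring double bonds (4 π electrons) plus a heteroatom lone pair (2) give 6 π electrons. Since 6 = 4n+2 (n=1), ring A is aromatic (pyrrole).
Rings B and C form a fused bicyclic system (with one N–H) with 9 sp² atoms and 10 π electrons from ring double bonds plus a heteroatom lone pair. 10 = 4(2)+2, so the system is aromatic and both rings count as aromatic (indole).
Ring D is fully conjugated (every ring atom contributes a p orbital); 2 ring double bonds (4 π electrons) plus a heteroatom lone pair (2) give 6 π electrons. That satisfies 4n+2 with n=1, so ring D is aromatic (imidazole).
Ring E is fully conjugated (every ring atom contributes a p orbital); 3 ring double bonds give 6 π electrons. That satisfies 4n+2 with n=1, so ring E is aromatic (benzene ring).
Ring F has three sp³ carbons, so it is not fully conjugated — not aromatic (cyclopentane ring).
Ring G is fully conjugated (every ring atom contributes a p orbital); 2 ring double bonds (4 π electrons) plus a heteroatom lone pair (2) give 6 π electrons. Since 6 = 4n+2 (n=1), ring G is aromatic (furan).
Aromatic: A, B, C, D, E, G. Total: 6.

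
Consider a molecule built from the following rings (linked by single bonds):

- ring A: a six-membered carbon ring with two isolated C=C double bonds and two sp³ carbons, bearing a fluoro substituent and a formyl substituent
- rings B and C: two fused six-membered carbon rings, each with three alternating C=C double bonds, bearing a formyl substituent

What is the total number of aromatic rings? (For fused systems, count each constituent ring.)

2

Ring A has two sp³ carbons, so it is not fully conjugated — not aromatic (1,4-cyclohexadiene).
Rings B and C form a fused bicyclic system with 10 sp² atoms and 10 π electrons from ring double bonds. 10 = 4(2)+2, so the system is aromatic and both rings count as aromatic (naphthalene).
Aromatic: B, C. Total: 2.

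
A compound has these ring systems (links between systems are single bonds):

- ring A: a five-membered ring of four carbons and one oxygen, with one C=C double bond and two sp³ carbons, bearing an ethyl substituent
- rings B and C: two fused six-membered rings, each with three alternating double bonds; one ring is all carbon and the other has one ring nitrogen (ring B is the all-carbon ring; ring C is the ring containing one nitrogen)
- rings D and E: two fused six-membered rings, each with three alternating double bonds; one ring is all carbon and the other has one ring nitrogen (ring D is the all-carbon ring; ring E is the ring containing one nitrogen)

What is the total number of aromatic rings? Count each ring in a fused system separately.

Ring A has two sp³ carbons, so it is not fully conjugated — not aromatic (2,3-dihydrofuran).
Rings B and C form a fused bicyclic system (with one nitrogen) with 10 sp² atoms and 10 π electrons from ring double bonds. 10 = 4(2)+2, so the system is aromatic and both rings count as aromatic (quinoline).
Rings D and E form a fused bicyclic system (with one nitrogen) with 10 sp² atoms and 10 π electrons from ring double bonds. 10 = 4(2)+2, so the system is aromatic and both rings count as aromatic (quinoline).
Aromatic: B, C, D, E. Total: 4.

4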